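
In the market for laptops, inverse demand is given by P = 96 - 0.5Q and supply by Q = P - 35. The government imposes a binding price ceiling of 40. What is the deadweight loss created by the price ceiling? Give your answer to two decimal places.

Rewriting supply in inverse form: P = 35 + Q.
Free-market equilibrium: 96 - 0.5Q = 35 + Q gives Q* = 40.6667, P* = 75.6667.
At the ceiling price 40, quantity supplied is (40 - 35)/1 = 5; supply is the short side, so Q = 5 trades at P = 40.
The lost-trades triangle has base Q* - 5 = 35.6667 and height equal to the gap between the curves at Q = 5, which is 93.5 - 40 = 53.5. DWL = (1/2)(35.6667)(53.5) = 954.0833.

954.08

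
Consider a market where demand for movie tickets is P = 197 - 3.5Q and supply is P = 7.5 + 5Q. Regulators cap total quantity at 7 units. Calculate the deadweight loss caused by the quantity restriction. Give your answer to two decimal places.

994.12

Unrestricted equilibrium: Q* = (197 - 7.5)/(3.5 + 5) = 22.2941.
At Q = 7 the demand price is 197 - 3.5(7) = 172.5 and the supply price is 7.5 + 5(7) = 42.5.
Deadweight loss is the triangle between the curves from 7 to 22.2941: (1/2)(172.5 - 42.5)(22.2941 - 7) = 994.1176.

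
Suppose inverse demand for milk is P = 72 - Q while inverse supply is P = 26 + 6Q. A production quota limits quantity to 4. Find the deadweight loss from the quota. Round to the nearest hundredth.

23.14

Unrestricted equilibrium: Q* = (72 - 26)/(1 + 6) = 6.5714.
At Q = 4 the demand price is 72 - (4) = 68 and the supply price is 26 + 6(4) = 50.
DWL = (1/2)(gap between curves at 4) x (Q* - 4) = (1/2)(18)(2.5714) = 23.1429.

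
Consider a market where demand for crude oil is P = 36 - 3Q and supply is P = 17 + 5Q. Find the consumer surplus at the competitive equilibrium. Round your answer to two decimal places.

Equilibrium: 36 - 3Q = 17 + 5Q, so Q* = 2.375 and P* = 28.875.
CS is the area between the demand curve and P* from 0 to Q*: (1/2)(2.375)(7.125) = 8.4609.

8.46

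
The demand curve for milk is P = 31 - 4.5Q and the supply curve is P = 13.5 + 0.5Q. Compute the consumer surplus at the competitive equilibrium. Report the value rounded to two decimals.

27.56

Setting demand equal to supply, 17.5 = 5Q, so Q* = 3.5 and P* = 15.25.
Consumer surplus is the triangle under demand above P*: (1/2)(3.5)(31 - 15.25) = (1/2)(3.5)(15.75) = 27.5625.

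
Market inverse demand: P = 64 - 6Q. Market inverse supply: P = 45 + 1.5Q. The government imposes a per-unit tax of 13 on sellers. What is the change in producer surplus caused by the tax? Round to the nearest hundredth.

Without the tax, 64 - 6Q = 45 + 1.5Q so Q* = 2.5333 and P* = 48.8.
A tax on sellers shifts supply up by 13: 64 - 6Q = 45 + 1.5Q + 13, so Q_t = 0.8. Buyers pay P_b = 59.2; sellers receive P_s = P_b - 13 = 46.2.
PS falls from (1/2)(2.5333)(3.8) = 4.8133 to (1/2)(0.8)(1.2) = 0.48, a change of -4.3333.

-4.33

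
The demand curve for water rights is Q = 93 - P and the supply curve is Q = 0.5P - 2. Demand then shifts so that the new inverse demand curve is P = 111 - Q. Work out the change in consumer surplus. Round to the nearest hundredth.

196.00

Rewriting demand in inverse form: P = 93 - Q.
Rewriting supply in inverse form: P = 4 + 2Q.
Initial equilibrium: Q_0 = 29.6667, P_0 = 63.3333; CS_0 = (1/2)(29.6667)(29.6667) = 440.0556, PS_0 = (1/2)(29.6667)(59.3333) = 880.1111.
New equilibrium: 111 - Q = 4 + 2Q gives Q_1 = 35.6667, P_1 = 75.3333; CS_1 = 636.0556, PS_1 = 1272.1111.
Change in consumer surplus = 636.0556 - 440.0556 = 196.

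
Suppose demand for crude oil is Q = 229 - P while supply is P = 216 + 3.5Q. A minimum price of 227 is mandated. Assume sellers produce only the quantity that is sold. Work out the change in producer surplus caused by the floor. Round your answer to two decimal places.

Rewriting demand in inverse form: P = 229 - Q.
Free-market equilibrium: 229 - Q = 216 + 3.5Q gives Q* = 2.8889, P* = 226.1111.
At P = 227, buyers demand (229 - 227)/1 = 2 while sellers would supply more, so the quantity traded is 2 at price 227.
PS goes from (1/2)(2.8889)(10.1111) = 14.6049 to 15 (computed as (227 - 216)(2) - (1/2)(3.5)(2)^2), a change of 0.3951.

0.40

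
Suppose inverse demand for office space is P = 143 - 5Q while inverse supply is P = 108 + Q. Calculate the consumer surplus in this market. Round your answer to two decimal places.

Setting demand equal to supply, 35 = 6Q, so Q* = 5.8333 and P* = 113.8333.
The demand choke price is 143, so CS = (1/2)(Q*)(143 - P*) = (1/2)(5.8333)(29.1667) = 85.0694.

85.07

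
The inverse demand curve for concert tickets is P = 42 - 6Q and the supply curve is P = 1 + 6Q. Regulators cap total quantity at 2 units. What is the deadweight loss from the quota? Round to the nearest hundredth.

Unrestricted equilibrium: Q* = (42 - 1)/(6 + 6) = 3.4167.
At Q = 2 the demand price is 42 - 6(2) = 30 and the supply price is 1 + 6(2) = 13.
DWL = (1/2)(gap between curves at 2) x (Q* - 2) = (1/2)(17)(1.4167) = 12.0417.

12.04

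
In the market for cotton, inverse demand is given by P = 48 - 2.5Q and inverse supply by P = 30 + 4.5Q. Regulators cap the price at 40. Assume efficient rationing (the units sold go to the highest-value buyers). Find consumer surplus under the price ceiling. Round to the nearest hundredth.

Free-market equilibrium: 48 - 2.5Q = 30 + 4.5Q gives Q* = 2.5714, P* = 41.5714.
At the ceiling price 40, quantity supplied is (40 - 30)/4.5 = 2.2222; supply is the short side, so Q = 2.2222 trades at P = 40.
The demand price at Q = 2.2222 is 42.4444. CS is the trapezoid between demand and 40 over [0, 2.2222]: (1/2)[(48 - 40) + (42.4444 - 40)](2.2222) = 11.6049.

11.60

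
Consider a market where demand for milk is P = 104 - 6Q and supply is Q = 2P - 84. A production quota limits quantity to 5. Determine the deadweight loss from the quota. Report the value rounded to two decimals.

Rewriting supply in inverse form: P = 42 + 0.5Q.
Without the quota, 104 - 6Q = 42 + 0.5Q gives Q* = 9.5385.
At Q = 5 the demand price is 104 - 6(5) = 74 and the supply price is 42 + 0.5(5) = 44.5.
Deadweight loss is the triangle between the curves from 5 to 9.5385: (1/2)(74 - 44.5)(9.5385 - 5) = 66.9423.

66.94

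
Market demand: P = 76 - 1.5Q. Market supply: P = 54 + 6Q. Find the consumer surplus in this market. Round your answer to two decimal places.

6.45

Setting demand equal to supply, 22 = 7.5Q, so Q* = 2.9333 and P* = 71.6.
The demand choke price is 76, so CS = (1/2)(Q*)(76 - P*) = (1/2)(2.9333)(4.4) = 6.4533.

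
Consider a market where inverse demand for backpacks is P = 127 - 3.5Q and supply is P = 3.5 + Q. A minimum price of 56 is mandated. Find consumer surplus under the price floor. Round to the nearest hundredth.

720.14

Free-market equilibrium: 127 - 3.5Q = 3.5 + Q gives Q* = 27.4444, P* = 30.9444.
At the floor price 56, quantity demanded is (127 - 56)/3.5 = 20.2857; demand is the short side, so Q = 20.2857 trades at P = 56.
CS is the triangle under demand above 56: (1/2)(20.2857)(127 - 56) = 720.1429.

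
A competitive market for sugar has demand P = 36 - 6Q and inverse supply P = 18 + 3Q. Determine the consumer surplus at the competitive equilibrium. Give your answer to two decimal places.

12.00

Setting demand equal to supply, 18 = 9Q, so Q* = 2 and P* = 24.
Consumer surplus is the triangle under demand above P*: (1/2)(2)(36 - 24) = (1/2)(2)(12) = 12.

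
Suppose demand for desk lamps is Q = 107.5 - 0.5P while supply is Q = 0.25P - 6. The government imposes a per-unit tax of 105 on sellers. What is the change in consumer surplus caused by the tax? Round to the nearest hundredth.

Rewriting demand in inverse form: P = 215 - 2Q.
Rewriting supply in inverse form: P = 24 + 4Q.
Without the tax, 215 - 2Q = 24 + 4Q so Q* = 31.8333 and P* = 151.3333.
With the tax, sellers need 105 more per unit: 215 - 2Q = 24 + 4Q + 105, so Q_t = 14.3333. Buyers pay P_b = 186.3333; sellers receive P_s = P_b - 105 = 81.3333.
CS falls from (1/2)(31.8333)(63.6667) = 1013.3611 to (1/2)(14.3333)(28.6667) = 205.4444, a change of -807.9167.

-807.92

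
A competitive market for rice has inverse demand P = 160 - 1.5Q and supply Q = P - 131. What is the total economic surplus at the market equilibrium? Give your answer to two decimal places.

168.20

Rewriting supply in inverse form: P = 131 + Q.
Equilibrium: 160 - 1.5Q = 131 + Q, so Q* = 11.6 and P* = 142.6.
Total surplus is the full triangle between the curves from 0 to Q*: (1/2)(11.6)(160 - 131) = 168.2.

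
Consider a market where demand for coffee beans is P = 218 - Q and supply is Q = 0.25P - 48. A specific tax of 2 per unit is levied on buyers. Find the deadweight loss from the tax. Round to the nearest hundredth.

Rewriting supply in inverse form: P = 192 + 4Q.
Pre-tax equilibrium: 218 - Q = 192 + 4Q gives Q* = 5.2, P* = 212.8.
A tax on buyers shifts demand down by 2: (218 - 2) - Q = 192 + 4Q, so Q_t = 4.8. Buyers pay P_b = 213.2; sellers receive P_s = P_b - 2 = 211.2.
Deadweight loss is the triangle between the curves from Q_t to Q*: (1/2)(5.2 - 4.8)(2) = 0.4.

0.40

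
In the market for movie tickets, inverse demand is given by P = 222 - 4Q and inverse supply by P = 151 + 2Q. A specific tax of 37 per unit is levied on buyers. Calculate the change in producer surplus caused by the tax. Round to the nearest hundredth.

-107.92

Without the tax, 222 - 4Q = 151 + 2Q so Q* = 11.8333 and P* = 174.6667.
With the tax, buyers' net willingness to pay falls by 37: (222 - 37) - 4Q = 151 + 2Q, so Q_t = 5.6667. Buyers pay P_b = 199.3333; sellers receive P_s = P_b - 37 = 162.3333.
Producers lose the trapezoid between P_s and P* out to Q_t plus the triangle from Q_t to Q*: change in PS = 32.1111 - 140.0278 = -107.9167.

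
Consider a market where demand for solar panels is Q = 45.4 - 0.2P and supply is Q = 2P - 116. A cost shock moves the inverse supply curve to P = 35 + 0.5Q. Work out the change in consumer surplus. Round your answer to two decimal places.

686.20

Rewriting demand in inverse form: P = 227 - 5Q.
Rewriting supply in inverse form: P = 58 + 0.5Q.
Initial equilibrium: Q_0 = 30.7273, P_0 = 73.3636; CS_0 = (1/2)(30.7273)(153.6364) = 2360.4132, PS_0 = (1/2)(30.7273)(15.3636) = 236.0413.
New equilibrium: 227 - 5Q = 35 + 0.5Q gives Q_1 = 34.9091, P_1 = 52.4545; CS_1 = 3046.6116, PS_1 = 304.6612.
Change in consumer surplus = 3046.6116 - 2360.4132 = 686.1983.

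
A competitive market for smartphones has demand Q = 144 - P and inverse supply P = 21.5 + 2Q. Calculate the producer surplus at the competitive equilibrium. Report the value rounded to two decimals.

1667.36

Rewriting demand in inverse form: P = 144 - Q.
Set 144 - Q = 21.5 + 2Q, which gives 122.5 = 3Q, so Q* = 40.8333 and P* = 144 - (40.8333) = 103.1667.
Producer surplus is the triangle above supply below P*: (1/2)(40.8333)(103.1667 - 21.5) = (1/2)(40.8333)(81.6667) = 1667.3611.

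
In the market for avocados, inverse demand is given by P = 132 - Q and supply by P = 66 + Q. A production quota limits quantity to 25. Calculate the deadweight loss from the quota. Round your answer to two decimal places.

Unrestricted equilibrium: Q* = (132 - 66)/(1 + 1) = 33.
At Q = 25 the demand price is 132 - (25) = 107 and the supply price is 66 + (25) = 91.
Deadweight loss is the triangle between the curves from 25 to 33: (1/2)(107 - 91)(33 - 25) = 64.

64.00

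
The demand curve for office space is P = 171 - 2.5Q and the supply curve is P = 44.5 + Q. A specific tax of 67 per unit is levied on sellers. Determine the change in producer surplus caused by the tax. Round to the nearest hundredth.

Without the tax, 171 - 2.5Q = 44.5 + Q so Q* = 36.1429 and P* = 80.6429.
With the tax, sellers need 67 more per unit: 171 - 2.5Q = 44.5 + Q + 67, so Q_t = 17. Buyers pay P_b = 128.5; sellers receive P_s = P_b - 67 = 61.5.
Producers lose the trapezoid between P_s and P* out to Q_t plus the triangle from Q_t to Q*: change in PS = 144.5 - 653.1531 = -508.6531.

-508.65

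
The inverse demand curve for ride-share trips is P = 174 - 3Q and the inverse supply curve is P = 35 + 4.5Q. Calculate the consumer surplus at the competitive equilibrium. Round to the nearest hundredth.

515.23

Setting demand equal to supply, 139 = 7.5Q, so Q* = 18.5333 and P* = 118.4.
Consumer surplus is the triangle under demand above P*: (1/2)(18.5333)(174 - 118.4) = (1/2)(18.5333)(55.6) = 515.2267.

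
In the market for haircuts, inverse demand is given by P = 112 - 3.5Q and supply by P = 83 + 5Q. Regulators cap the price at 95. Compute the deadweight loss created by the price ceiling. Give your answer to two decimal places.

Without the control, 112 - 3.5Q = 83 + 5Q so Q* = 3.4118 and P* = 100.0588.
At the ceiling price 95, quantity supplied is (95 - 83)/5 = 2.4; supply is the short side, so Q = 2.4 trades at P = 95.
At Q = 2.4 the demand price is 103.6 and the supply price is 95. Deadweight loss is the triangle between the curves from 2.4 to 3.4118: (1/2)(103.6 - 95)(3.4118 - 2.4) = 4.3506.

4.35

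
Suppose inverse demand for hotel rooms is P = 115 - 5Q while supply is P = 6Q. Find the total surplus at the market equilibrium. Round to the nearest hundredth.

Equilibrium: 115 - 5Q = 6Q, so Q* = 10.4545 and P* = 62.7273.
CS = (1/2)(10.4545)(52.2727) = 273.2438 and PS = (1/2)(10.4545)(62.7273) = 327.8926, so total surplus = 601.1364.

601.14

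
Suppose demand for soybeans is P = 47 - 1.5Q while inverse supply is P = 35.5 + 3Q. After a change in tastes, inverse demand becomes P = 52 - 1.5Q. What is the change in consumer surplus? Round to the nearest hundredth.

Initial equilibrium: Q_0 = 2.5556, P_0 = 43.1667; CS_0 = (1/2)(2.5556)(3.8333) = 4.8981, PS_0 = (1/2)(2.5556)(7.6667) = 9.7963.
New equilibrium: 52 - 1.5Q = 35.5 + 3Q gives Q_1 = 3.6667, P_1 = 46.5; CS_1 = 10.0833, PS_1 = 20.1667.
Change in consumer surplus = 10.0833 - 4.8981 = 5.1852.

5.19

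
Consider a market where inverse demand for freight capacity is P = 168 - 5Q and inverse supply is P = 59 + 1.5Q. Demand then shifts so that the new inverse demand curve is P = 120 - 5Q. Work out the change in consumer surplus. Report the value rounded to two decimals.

Initial equilibrium: Q_0 = 16.7692, P_0 = 84.1538; CS_0 = (1/2)(16.7692)(83.8462) = 703.0178, PS_0 = (1/2)(16.7692)(25.1538) = 210.9053.
New equilibrium: 120 - 5Q = 59 + 1.5Q gives Q_1 = 9.3846, P_1 = 73.0769; CS_1 = 220.1775, PS_1 = 66.0533.
Change in consumer surplus = 220.1775 - 703.0178 = -482.8402.

-482.84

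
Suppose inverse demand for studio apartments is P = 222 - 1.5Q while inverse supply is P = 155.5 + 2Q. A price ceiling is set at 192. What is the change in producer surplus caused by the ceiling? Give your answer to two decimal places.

Without the control, 222 - 1.5Q = 155.5 + 2Q so Q* = 19 and P* = 193.5.
At the ceiling price 192, quantity supplied is (192 - 155.5)/2 = 18.25; supply is the short side, so Q = 18.25 trades at P = 192.
PS goes from (1/2)(19)(38) = 361 to 333.0625 (computed as (192 - 155.5)(18.25) - (1/2)(2)(18.25)^2), a change of -27.9375.

-27.94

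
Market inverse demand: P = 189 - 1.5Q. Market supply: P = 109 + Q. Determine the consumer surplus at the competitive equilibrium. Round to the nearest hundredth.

768.00

Setting demand equal to supply, 80 = 2.5Q, so Q* = 32 and P* = 141.
CS is the area between the demand curve and P* from 0 to Q*: (1/2)(32)(48) = 768.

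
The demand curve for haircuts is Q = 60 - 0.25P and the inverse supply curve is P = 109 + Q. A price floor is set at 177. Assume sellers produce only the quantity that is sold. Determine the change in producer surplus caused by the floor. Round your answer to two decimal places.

603.75

Rewriting demand in inverse form: P = 240 - 4Q.
Without the control, 240 - 4Q = 109 + Q so Q* = 26.2 and P* = 135.2.
At the floor price 177, quantity demanded is (240 - 177)/4 = 15.75; demand is the short side, so Q = 15.75 trades at P = 177.
PS goes from (1/2)(26.2)(26.2) = 343.22 to 946.9688 (computed as (177 - 109)(15.75) - (1/2)(1)(15.75)^2), a change of 603.7487.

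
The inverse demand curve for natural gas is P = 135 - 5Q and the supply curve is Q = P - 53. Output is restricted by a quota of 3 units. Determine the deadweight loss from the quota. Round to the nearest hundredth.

341.33

Rewriting supply in inverse form: P = 53 + Q.
Unrestricted equilibrium: Q* = (135 - 53)/(5 + 1) = 13.6667.
At Q = 3 the demand price is 135 - 5(3) = 120 and the supply price is 53 + (3) = 56.
Deadweight loss is the triangle between the curves from 3 to 13.6667: (1/2)(120 - 56)(13.6667 - 3) = 341.3333.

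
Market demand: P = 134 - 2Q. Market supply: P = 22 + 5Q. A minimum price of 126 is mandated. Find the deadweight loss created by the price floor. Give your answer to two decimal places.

Free-market equilibrium: 134 - 2Q = 22 + 5Q gives Q* = 16, P* = 102.
At the floor price 126, quantity demanded is (134 - 126)/2 = 4; demand is the short side, so Q = 4 trades at P = 126.
The lost-trades triangle has base Q* - 4 = 12 and height equal to the gap between the curves at Q = 4, which is 126 - 42 = 84. DWL = (1/2)(12)(84) = 504.

504.00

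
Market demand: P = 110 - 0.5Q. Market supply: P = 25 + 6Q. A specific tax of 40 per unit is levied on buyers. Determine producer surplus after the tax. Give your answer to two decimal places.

143.79

Pre-tax equilibrium: 110 - 0.5Q = 25 + 6Q gives Q* = 13.0769, P* = 103.4615.
A tax on buyers shifts demand down by 40: (110 - 40) - 0.5Q = 25 + 6Q, so Q_t = 6.9231. Buyers pay P_b = 106.5385; sellers receive P_s = P_b - 40 = 66.5385.
PS = (1/2)(Q_t)(P_s - 25) = (1/2)(6.9231)(41.5385) = 143.787.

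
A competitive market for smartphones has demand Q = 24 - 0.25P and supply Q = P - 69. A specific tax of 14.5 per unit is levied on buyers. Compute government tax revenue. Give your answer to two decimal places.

Rewriting demand in inverse form: P = 96 - 4Q.
Rewriting supply in inverse form: P = 69 + Q.
Pre-tax equilibrium: 96 - 4Q = 69 + Q gives Q* = 5.4, P* = 74.4.
With the tax, buyers' net willingness to pay falls by 14.5: (96 - 14.5) - 4Q = 69 + Q, so Q_t = 2.5. Buyers pay P_b = 86; sellers receive P_s = P_b - 14.5 = 71.5.
Revenue is the tax times quantity traded: 14.5 x 2.5 = 36.25.

36.25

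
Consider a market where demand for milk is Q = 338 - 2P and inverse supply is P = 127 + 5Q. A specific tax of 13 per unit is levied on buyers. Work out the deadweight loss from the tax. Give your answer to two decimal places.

Rewriting demand in inverse form: P = 169 - 0.5Q.
Pre-tax equilibrium: 169 - 0.5Q = 127 + 5Q gives Q* = 7.6364, P* = 165.1818.
With the tax, buyers' net willingness to pay falls by 13: (169 - 13) - 0.5Q = 127 + 5Q, so Q_t = 5.2727. Buyers pay P_b = 166.3636; sellers receive P_s = P_b - 13 = 153.3636.
Deadweight loss is the triangle between the curves from Q_t to Q*: (1/2)(7.6364 - 5.2727)(13) = 15.3636.

15.36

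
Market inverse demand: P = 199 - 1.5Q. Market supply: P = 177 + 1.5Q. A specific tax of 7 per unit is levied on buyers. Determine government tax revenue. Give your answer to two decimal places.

Pre-tax equilibrium: 199 - 1.5Q = 177 + 1.5Q gives Q* = 7.3333, P* = 188.
A tax on buyers shifts demand down by 7: (199 - 7) - 1.5Q = 177 + 1.5Q, so Q_t = 5. Buyers pay P_b = 191.5; sellers receive P_s = P_b - 7 = 184.5.
Tax revenue = t x Q_t = 7 x 5 = 35.

35.00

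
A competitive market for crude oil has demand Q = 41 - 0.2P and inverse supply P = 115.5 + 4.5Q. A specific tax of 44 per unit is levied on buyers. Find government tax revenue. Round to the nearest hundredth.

Rewriting demand in inverse form: P = 205 - 5Q.
Pre-tax equilibrium: 205 - 5Q = 115.5 + 4.5Q gives Q* = 9.4211, P* = 157.8947.
A tax on buyers shifts demand down by 44: (205 - 44) - 5Q = 115.5 + 4.5Q, so Q_t = 4.7895. Buyers pay P_b = 181.0526; sellers receive P_s = P_b - 44 = 137.0526.
Tax revenue = t x Q_t = 44 x 4.7895 = 210.7368.

210.74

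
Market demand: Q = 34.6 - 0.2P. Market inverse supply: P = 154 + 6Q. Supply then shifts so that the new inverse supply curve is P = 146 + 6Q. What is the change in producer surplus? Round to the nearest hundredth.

Rewriting demand in inverse form: P = 173 - 5Q.
Initial equilibrium: Q_0 = 1.7273, P_0 = 164.3636; CS_0 = (1/2)(1.7273)(8.6364) = 7.4587, PS_0 = (1/2)(1.7273)(10.3636) = 8.9504.
New equilibrium: 173 - 5Q = 146 + 6Q gives Q_1 = 2.4545, P_1 = 160.7273; CS_1 = 15.062, PS_1 = 18.0744.
Change in producer surplus = 18.0744 - 8.9504 = 9.124.

9.12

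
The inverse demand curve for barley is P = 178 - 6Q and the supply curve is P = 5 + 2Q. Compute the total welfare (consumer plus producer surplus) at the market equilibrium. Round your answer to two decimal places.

1870.56

Equilibrium: 178 - 6Q = 5 + 2Q, so Q* = 21.625 and P* = 48.25.
Total surplus is the full triangle between the curves from 0 to Q*: (1/2)(21.625)(178 - 5) = 1870.5625.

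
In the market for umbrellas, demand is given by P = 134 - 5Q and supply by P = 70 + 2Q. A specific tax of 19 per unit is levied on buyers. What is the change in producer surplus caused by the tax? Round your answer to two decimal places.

-42.27

Without the tax, 134 - 5Q = 70 + 2Q so Q* = 9.1429 and P* = 88.2857.
A tax on buyers shifts demand down by 19: (134 - 19) - 5Q = 70 + 2Q, so Q_t = 6.4286. Buyers pay P_b = 101.8571; sellers receive P_s = P_b - 19 = 82.8571.
PS falls from (1/2)(9.1429)(18.2857) = 83.5918 to (1/2)(6.4286)(12.8571) = 41.3265, a change of -42.2653.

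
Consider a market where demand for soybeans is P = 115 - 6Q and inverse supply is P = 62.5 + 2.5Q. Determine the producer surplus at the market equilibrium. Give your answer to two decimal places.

Equilibrium: 115 - 6Q = 62.5 + 2.5Q, so Q* = 6.1765 and P* = 77.9412.
The supply curve's price intercept is 62.5, so PS = (1/2)(Q*)(P* - 62.5) = (1/2)(6.1765)(15.4412) = 47.686.

47.69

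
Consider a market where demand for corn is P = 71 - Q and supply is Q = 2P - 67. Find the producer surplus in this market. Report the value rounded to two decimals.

156.25

Rewriting supply in inverse form: P = 33.5 + 0.5Q.
Equilibrium: 71 - Q = 33.5 + 0.5Q, so Q* = 25 and P* = 46.
Producer surplus is the triangle above supply below P*: (1/2)(25)(46 - 33.5) = (1/2)(25)(12.5) = 156.25.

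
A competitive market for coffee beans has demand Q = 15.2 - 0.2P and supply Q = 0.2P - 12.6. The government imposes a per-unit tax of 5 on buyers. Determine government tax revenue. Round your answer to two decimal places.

4.00

Rewriting demand in inverse form: P = 76 - 5Q.
Rewriting supply in inverse form: P = 63 + 5Q.
Without the tax, 76 - 5Q = 63 + 5Q so Q* = 1.3 and P* = 69.5.
A tax on buyers shifts demand down by 5: (76 - 5) - 5Q = 63 + 5Q, so Q_t = 0.8. Buyers pay P_b = 72; sellers receive P_s = P_b - 5 = 67.
Revenue is the tax times quantity traded: 5 x 0.8 = 4.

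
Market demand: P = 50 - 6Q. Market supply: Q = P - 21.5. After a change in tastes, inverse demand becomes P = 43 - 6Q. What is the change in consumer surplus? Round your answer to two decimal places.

Rewriting supply in inverse form: P = 21.5 + Q.
Initial equilibrium: Q_0 = 4.0714, P_0 = 25.5714; CS_0 = (1/2)(4.0714)(24.4286) = 49.7296, PS_0 = (1/2)(4.0714)(4.0714) = 8.2883.
New equilibrium: 43 - 6Q = 21.5 + Q gives Q_1 = 3.0714, P_1 = 24.5714; CS_1 = 28.301, PS_1 = 4.7168.
Change in consumer surplus = 28.301 - 49.7296 = -21.4286.

-21.43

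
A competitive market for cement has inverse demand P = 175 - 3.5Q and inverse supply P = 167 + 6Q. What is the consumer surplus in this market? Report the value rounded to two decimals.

1.24

Set 175 - 3.5Q = 167 + 6Q, which gives 8 = 9.5Q, so Q* = 0.8421 and P* = 175 - 3.5(0.8421) = 172.0526.
The demand choke price is 175, so CS = (1/2)(Q*)(175 - P*) = (1/2)(0.8421)(2.9474) = 1.241.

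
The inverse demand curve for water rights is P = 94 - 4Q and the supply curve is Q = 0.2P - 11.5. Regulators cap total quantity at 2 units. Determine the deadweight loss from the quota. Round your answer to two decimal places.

Rewriting supply in inverse form: P = 57.5 + 5Q.
Unrestricted equilibrium: Q* = (94 - 57.5)/(4 + 5) = 4.0556.
At Q = 2 the demand price is 94 - 4(2) = 86 and the supply price is 57.5 + 5(2) = 67.5.
DWL = (1/2)(gap between curves at 2) x (Q* - 2) = (1/2)(18.5)(2.0556) = 19.0139.

19.01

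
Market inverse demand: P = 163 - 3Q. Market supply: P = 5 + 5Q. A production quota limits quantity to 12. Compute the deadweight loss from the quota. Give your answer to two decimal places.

Without the quota, 163 - 3Q = 5 + 5Q gives Q* = 19.75.
At Q = 12 the demand price is 163 - 3(12) = 127 and the supply price is 5 + 5(12) = 65.
Deadweight loss is the triangle between the curves from 12 to 19.75: (1/2)(127 - 65)(19.75 - 12) = 240.25.

240.25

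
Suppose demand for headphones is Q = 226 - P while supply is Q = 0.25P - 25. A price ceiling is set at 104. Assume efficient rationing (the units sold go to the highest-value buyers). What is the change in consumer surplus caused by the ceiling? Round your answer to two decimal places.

Rewriting demand in inverse form: P = 226 - Q.
Rewriting supply in inverse form: P = 100 + 4Q.
Free-market equilibrium: 226 - Q = 100 + 4Q gives Q* = 25.2, P* = 200.8.
At the ceiling price 104, quantity supplied is (104 - 100)/4 = 1; supply is the short side, so Q = 1 trades at P = 104.
CS goes from (1/2)(25.2)(25.2) = 317.52 to 121.5 (computed as (226 - 104)(1) - (1/2)(1)(1)^2), a change of -196.02.

-196.02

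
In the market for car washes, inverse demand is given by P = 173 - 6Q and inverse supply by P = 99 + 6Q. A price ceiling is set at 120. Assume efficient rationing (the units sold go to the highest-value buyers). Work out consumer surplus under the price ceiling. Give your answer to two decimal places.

148.75

Without the control, 173 - 6Q = 99 + 6Q so Q* = 6.1667 and P* = 136.
At P = 120, sellers supply (120 - 99)/6 = 3.5 while buyers want more, so the quantity traded is 3.5 at price 120.
The demand price at Q = 3.5 is 152. CS is the trapezoid between demand and 120 over [0, 3.5]: (1/2)[(173 - 120) + (152 - 120)](3.5) = 148.75.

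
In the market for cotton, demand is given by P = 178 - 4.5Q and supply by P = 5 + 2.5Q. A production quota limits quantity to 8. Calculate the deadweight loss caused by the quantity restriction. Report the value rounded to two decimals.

977.79

Without the quota, 178 - 4.5Q = 5 + 2.5Q gives Q* = 24.7143.
At Q = 8 the demand price is 178 - 4.5(8) = 142 and the supply price is 5 + 2.5(8) = 25.
DWL = (1/2)(gap between curves at 8) x (Q* - 8) = (1/2)(117)(16.7143) = 977.7857.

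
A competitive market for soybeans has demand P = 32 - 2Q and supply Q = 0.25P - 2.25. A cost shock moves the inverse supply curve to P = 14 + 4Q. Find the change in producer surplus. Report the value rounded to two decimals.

-11.39

Rewriting supply in inverse form: P = 9 + 4Q.
Initial equilibrium: Q_0 = 3.8333, P_0 = 24.3333; CS_0 = (1/2)(3.8333)(7.6667) = 14.6944, PS_0 = (1/2)(3.8333)(15.3333) = 29.3889.
New equilibrium: 32 - 2Q = 14 + 4Q gives Q_1 = 3, P_1 = 26; CS_1 = 9, PS_1 = 18.
Change in producer surplus = 18 - 29.3889 = -11.3889.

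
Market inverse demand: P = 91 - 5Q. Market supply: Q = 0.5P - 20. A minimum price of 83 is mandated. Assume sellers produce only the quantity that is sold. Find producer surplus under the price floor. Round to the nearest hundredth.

66.24

Rewriting supply in inverse form: P = 40 + 2Q.
Free-market equilibrium: 91 - 5Q = 40 + 2Q gives Q* = 7.2857, P* = 54.5714.
At the floor price 83, quantity demanded is (91 - 83)/5 = 1.6; demand is the short side, so Q = 1.6 trades at P = 83.
The supply price at Q = 1.6 is 43.2. PS is the trapezoid between 83 and supply over [0, 1.6]: (1/2)[(83 - 40) + (83 - 43.2)](1.6) = 66.24.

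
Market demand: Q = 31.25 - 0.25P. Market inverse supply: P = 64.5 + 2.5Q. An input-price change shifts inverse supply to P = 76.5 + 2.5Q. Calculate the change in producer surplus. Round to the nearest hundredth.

Rewriting demand in inverse form: P = 125 - 4Q.
Initial equilibrium: Q_0 = 9.3077, P_0 = 87.7692; CS_0 = (1/2)(9.3077)(37.2308) = 173.2663, PS_0 = (1/2)(9.3077)(23.2692) = 108.2914.
New equilibrium: 125 - 4Q = 76.5 + 2.5Q gives Q_1 = 7.4615, P_1 = 95.1538; CS_1 = 111.3491, PS_1 = 69.5932.
Change in producer surplus = 69.5932 - 108.2914 = -38.6982.

-38.70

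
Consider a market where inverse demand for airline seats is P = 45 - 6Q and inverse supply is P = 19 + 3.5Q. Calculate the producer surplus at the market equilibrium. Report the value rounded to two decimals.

13.11

Equilibrium: 45 - 6Q = 19 + 3.5Q, so Q* = 2.7368 and P* = 28.5789.
Producer surplus is the triangle above supply below P*: (1/2)(2.7368)(28.5789 - 19) = (1/2)(2.7368)(9.5789) = 13.108.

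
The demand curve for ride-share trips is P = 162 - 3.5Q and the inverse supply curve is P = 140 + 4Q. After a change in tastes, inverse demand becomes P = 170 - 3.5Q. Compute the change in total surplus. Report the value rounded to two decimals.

Initial equilibrium: Q_0 = 2.9333, P_0 = 151.7333; CS_0 = (1/2)(2.9333)(10.2667) = 15.0578, PS_0 = (1/2)(2.9333)(11.7333) = 17.2089.
New equilibrium: 170 - 3.5Q = 140 + 4Q gives Q_1 = 4, P_1 = 156; CS_1 = 28, PS_1 = 32.
Change in total surplus = (28 + 32) - (15.0578 + 17.2089) = 27.7333.

27.73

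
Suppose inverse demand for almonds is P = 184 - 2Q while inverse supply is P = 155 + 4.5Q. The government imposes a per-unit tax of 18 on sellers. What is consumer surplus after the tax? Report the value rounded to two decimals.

2.86

Pre-tax equilibrium: 184 - 2Q = 155 + 4.5Q gives Q* = 4.4615, P* = 175.0769.
With the tax, sellers need 18 more per unit: 184 - 2Q = 155 + 4.5Q + 18, so Q_t = 1.6923. Buyers pay P_b = 180.6154; sellers receive P_s = P_b - 18 = 162.6154.
CS = (1/2)(Q_t)(184 - P_b) = (1/2)(1.6923)(3.3846) = 2.8639.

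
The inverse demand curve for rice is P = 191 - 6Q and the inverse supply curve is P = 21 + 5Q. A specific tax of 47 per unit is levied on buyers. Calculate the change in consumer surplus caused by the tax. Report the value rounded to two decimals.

Without the tax, 191 - 6Q = 21 + 5Q so Q* = 15.4545 and P* = 98.2727.
With the tax, buyers' net willingness to pay falls by 47: (191 - 47) - 6Q = 21 + 5Q, so Q_t = 11.1818. Buyers pay P_b = 123.9091; sellers receive P_s = P_b - 47 = 76.9091.
Consumers lose the trapezoid between P* and P_b out to Q_t plus the triangle from Q_t to Q*: change in CS = 375.0992 - 716.5289 = -341.4298.

-341.43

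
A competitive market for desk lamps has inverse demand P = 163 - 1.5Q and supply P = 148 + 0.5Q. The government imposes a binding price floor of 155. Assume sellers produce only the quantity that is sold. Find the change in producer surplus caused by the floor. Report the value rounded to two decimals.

Without the control, 163 - 1.5Q = 148 + 0.5Q so Q* = 7.5 and P* = 151.75.
At P = 155, buyers demand (163 - 155)/1.5 = 5.3333 while sellers would supply more, so the quantity traded is 5.3333 at price 155.
PS goes from (1/2)(7.5)(3.75) = 14.0625 to 30.2222 (computed as (155 - 148)(5.3333) - (1/2)(0.5)(5.3333)^2), a change of 16.1597.

16.16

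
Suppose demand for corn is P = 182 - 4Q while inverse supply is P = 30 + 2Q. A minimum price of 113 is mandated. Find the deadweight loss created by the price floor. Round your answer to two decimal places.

196.02

Free-market equilibrium: 182 - 4Q = 30 + 2Q gives Q* = 25.3333, P* = 80.6667.
At the floor price 113, quantity demanded is (182 - 113)/4 = 17.25; demand is the short side, so Q = 17.25 trades at P = 113.
At Q = 17.25 the demand price is 113 and the supply price is 64.5. Deadweight loss is the triangle between the curves from 17.25 to 25.3333: (1/2)(113 - 64.5)(25.3333 - 17.25) = 196.0208.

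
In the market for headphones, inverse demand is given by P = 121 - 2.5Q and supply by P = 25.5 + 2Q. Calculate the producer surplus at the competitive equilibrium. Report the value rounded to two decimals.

450.38

Equilibrium: 121 - 2.5Q = 25.5 + 2Q, so Q* = 21.2222 and P* = 67.9444.
The supply curve's price intercept is 25.5, so PS = (1/2)(Q*)(P* - 25.5) = (1/2)(21.2222)(42.4444) = 450.3827.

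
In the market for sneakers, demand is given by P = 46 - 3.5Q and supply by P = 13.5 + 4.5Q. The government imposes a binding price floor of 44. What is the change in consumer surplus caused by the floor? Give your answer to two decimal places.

-28.31

Free-market equilibrium: 46 - 3.5Q = 13.5 + 4.5Q gives Q* = 4.0625, P* = 31.7812.
At P = 44, buyers demand (46 - 44)/3.5 = 0.5714 while sellers would supply more, so the quantity traded is 0.5714 at price 44.
CS goes from (1/2)(4.0625)(14.2188) = 28.8818 to 0.5714 (computed as (46 - 44)(0.5714) - (1/2)(3.5)(0.5714)^2), a change of -28.3104.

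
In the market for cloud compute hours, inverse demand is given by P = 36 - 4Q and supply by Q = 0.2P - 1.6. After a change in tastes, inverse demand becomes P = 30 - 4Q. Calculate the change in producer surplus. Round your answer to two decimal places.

-9.26

Rewriting supply in inverse form: P = 8 + 5Q.
Initial equilibrium: Q_0 = 3.1111, P_0 = 23.5556; CS_0 = (1/2)(3.1111)(12.4444) = 19.358, PS_0 = (1/2)(3.1111)(15.5556) = 24.1975.
New equilibrium: 30 - 4Q = 8 + 5Q gives Q_1 = 2.4444, P_1 = 20.2222; CS_1 = 11.9506, PS_1 = 14.9383.
Change in producer surplus = 14.9383 - 24.1975 = -9.2593.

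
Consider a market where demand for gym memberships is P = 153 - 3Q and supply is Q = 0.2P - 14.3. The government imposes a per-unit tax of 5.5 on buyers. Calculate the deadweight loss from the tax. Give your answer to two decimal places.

Rewriting supply in inverse form: P = 71.5 + 5Q.
Pre-tax equilibrium: 153 - 3Q = 71.5 + 5Q gives Q* = 10.1875, P* = 122.4375.
With the tax, buyers' net willingness to pay falls by 5.5: (153 - 5.5) - 3Q = 71.5 + 5Q, so Q_t = 9.5. Buyers pay P_b = 124.5; sellers receive P_s = P_b - 5.5 = 119.
Deadweight loss is the triangle between the curves from Q_t to Q*: (1/2)(10.1875 - 9.5)(5.5) = 1.8906.

1.89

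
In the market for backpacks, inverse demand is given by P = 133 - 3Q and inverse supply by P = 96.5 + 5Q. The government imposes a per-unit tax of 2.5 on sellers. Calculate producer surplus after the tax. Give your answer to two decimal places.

45.16

Without the tax, 133 - 3Q = 96.5 + 5Q so Q* = 4.5625 and P* = 119.3125.
With the tax, sellers need 2.5 more per unit: 133 - 3Q = 96.5 + 5Q + 2.5, so Q_t = 4.25. Buyers pay P_b = 120.25; sellers receive P_s = P_b - 2.5 = 117.75.
PS = (1/2)(Q_t)(P_s - 96.5) = (1/2)(4.25)(21.25) = 45.1562.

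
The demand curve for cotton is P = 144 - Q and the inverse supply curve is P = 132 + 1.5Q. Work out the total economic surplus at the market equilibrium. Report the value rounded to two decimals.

Setting demand equal to supply, 12 = 2.5Q, so Q* = 4.8 and P* = 139.2.
CS = (1/2)(4.8)(4.8) = 11.52 and PS = (1/2)(4.8)(7.2) = 17.28, so total surplus = 28.8.

28.80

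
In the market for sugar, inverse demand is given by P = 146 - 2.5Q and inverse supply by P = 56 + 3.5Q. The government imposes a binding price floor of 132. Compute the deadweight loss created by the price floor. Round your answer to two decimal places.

265.08

Without the control, 146 - 2.5Q = 56 + 3.5Q so Q* = 15 and P* = 108.5.
At the floor price 132, quantity demanded is (146 - 132)/2.5 = 5.6; demand is the short side, so Q = 5.6 trades at P = 132.
At Q = 5.6 the demand price is 132 and the supply price is 75.6. Deadweight loss is the triangle between the curves from 5.6 to 15: (1/2)(132 - 75.6)(15 - 5.6) = 265.08.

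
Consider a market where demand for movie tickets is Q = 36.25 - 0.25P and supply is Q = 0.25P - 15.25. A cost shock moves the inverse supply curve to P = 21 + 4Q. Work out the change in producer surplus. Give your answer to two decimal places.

260.00

Rewriting demand in inverse form: P = 145 - 4Q.
Rewriting supply in inverse form: P = 61 + 4Q.
Initial equilibrium: Q_0 = 10.5, P_0 = 103; CS_0 = (1/2)(10.5)(42) = 220.5, PS_0 = (1/2)(10.5)(42) = 220.5.
New equilibrium: 145 - 4Q = 21 + 4Q gives Q_1 = 15.5, P_1 = 83; CS_1 = 480.5, PS_1 = 480.5.
Change in producer surplus = 480.5 - 220.5 = 260.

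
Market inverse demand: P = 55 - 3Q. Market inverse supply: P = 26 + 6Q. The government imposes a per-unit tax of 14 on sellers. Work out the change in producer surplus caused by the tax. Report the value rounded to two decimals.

-22.81

Without the tax, 55 - 3Q = 26 + 6Q so Q* = 3.2222 and P* = 45.3333.
A tax on sellers shifts supply up by 14: 55 - 3Q = 26 + 6Q + 14, so Q_t = 1.6667. Buyers pay P_b = 50; sellers receive P_s = P_b - 14 = 36.
Producers lose the trapezoid between P_s and P* out to Q_t plus the triangle from Q_t to Q*: change in PS = 8.3333 - 31.1481 = -22.8148.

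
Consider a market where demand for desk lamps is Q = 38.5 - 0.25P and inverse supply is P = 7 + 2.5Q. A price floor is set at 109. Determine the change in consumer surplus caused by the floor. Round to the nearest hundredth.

Rewriting demand in inverse form: P = 154 - 4Q.
Without the control, 154 - 4Q = 7 + 2.5Q so Q* = 22.6154 and P* = 63.5385.
At P = 109, buyers demand (154 - 109)/4 = 11.25 while sellers would supply more, so the quantity traded is 11.25 at price 109.
CS goes from (1/2)(22.6154)(90.4615) = 1022.9112 to 253.125 (computed as (154 - 109)(11.25) - (1/2)(4)(11.25)^2), a change of -769.7862.

-769.79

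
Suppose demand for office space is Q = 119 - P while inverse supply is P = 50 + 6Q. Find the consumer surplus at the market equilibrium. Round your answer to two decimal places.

Rewriting demand in inverse form: P = 119 - Q.
Set 119 - Q = 50 + 6Q, which gives 69 = 7Q, so Q* = 9.8571 and P* = 119 - (9.8571) = 109.1429.
Consumer surplus is the triangle under demand above P*: (1/2)(9.8571)(119 - 109.1429) = (1/2)(9.8571)(9.8571) = 48.5816.

48.58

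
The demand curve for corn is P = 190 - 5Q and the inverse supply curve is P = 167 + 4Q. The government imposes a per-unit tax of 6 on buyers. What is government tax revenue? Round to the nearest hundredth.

11.33

Without the tax, 190 - 5Q = 167 + 4Q so Q* = 2.5556 and P* = 177.2222.
With the tax, buyers' net willingness to pay falls by 6: (190 - 6) - 5Q = 167 + 4Q, so Q_t = 1.8889. Buyers pay P_b = 180.5556; sellers receive P_s = P_b - 6 = 174.5556.
Revenue is the tax times quantity traded: 6 x 1.8889 = 11.3333.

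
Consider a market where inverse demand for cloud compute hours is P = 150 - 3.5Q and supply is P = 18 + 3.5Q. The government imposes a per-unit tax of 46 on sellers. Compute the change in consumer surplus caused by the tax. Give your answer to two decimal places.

-358.14

Pre-tax equilibrium: 150 - 3.5Q = 18 + 3.5Q gives Q* = 18.8571, P* = 84.
With the tax, sellers need 46 more per unit: 150 - 3.5Q = 18 + 3.5Q + 46, so Q_t = 12.2857. Buyers pay P_b = 107; sellers receive P_s = P_b - 46 = 61.
Consumers lose the trapezoid between P* and P_b out to Q_t plus the triangle from Q_t to Q*: change in CS = 264.1429 - 622.2857 = -358.1429.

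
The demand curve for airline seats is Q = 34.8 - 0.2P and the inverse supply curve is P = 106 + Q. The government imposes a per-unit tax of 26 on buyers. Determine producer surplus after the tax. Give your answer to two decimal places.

24.50

Rewriting demand in inverse form: P = 174 - 5Q.
Without the tax, 174 - 5Q = 106 + Q so Q* = 11.3333 and P* = 117.3333.
A tax on buyers shifts demand down by 26: (174 - 26) - 5Q = 106 + Q, so Q_t = 7. Buyers pay P_b = 139; sellers receive P_s = P_b - 26 = 113.
PS = (1/2)(Q_t)(P_s - 106) = (1/2)(7)(7) = 24.5.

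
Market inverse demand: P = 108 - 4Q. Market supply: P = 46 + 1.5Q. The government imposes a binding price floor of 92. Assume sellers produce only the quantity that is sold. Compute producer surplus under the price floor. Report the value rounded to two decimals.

Free-market equilibrium: 108 - 4Q = 46 + 1.5Q gives Q* = 11.2727, P* = 62.9091.
At P = 92, buyers demand (108 - 92)/4 = 4 while sellers would supply more, so the quantity traded is 4 at price 92.
The supply price at Q = 4 is 52. PS is the trapezoid between 92 and supply over [0, 4]: (1/2)[(92 - 46) + (92 - 52)](4) = 172.

172.00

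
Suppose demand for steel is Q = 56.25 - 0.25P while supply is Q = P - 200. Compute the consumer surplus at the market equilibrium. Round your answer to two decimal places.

50.00

Rewriting demand in inverse form: P = 225 - 4Q.
Rewriting supply in inverse form: P = 200 + Q.
Setting demand equal to supply, 25 = 5Q, so Q* = 5 and P* = 205.
CS is the area between the demand curve and P* from 0 to Q*: (1/2)(5)(20) = 50.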